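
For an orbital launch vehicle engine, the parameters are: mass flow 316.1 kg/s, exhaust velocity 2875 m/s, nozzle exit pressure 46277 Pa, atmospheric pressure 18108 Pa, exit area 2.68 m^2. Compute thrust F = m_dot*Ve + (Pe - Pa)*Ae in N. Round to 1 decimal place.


Step 1: Momentum thrust = m_dot * Ve = 316.1 * 2875 = 908787.5 N
Step 2: Pressure thrust = (Pe - Pa) * Ae = (46277 - 18108) * 2.68 = 75492.92 N
Step 3: Total thrust F = 908787.5 + 75492.92 = 984280.4 N

984280.4


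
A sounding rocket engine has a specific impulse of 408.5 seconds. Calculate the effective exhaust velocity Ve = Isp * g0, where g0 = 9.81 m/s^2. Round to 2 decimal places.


Step 1: Ve = Isp * g0 = 408.5 * 9.81
Step 2: Ve = 4007.39 m/s

4007.39


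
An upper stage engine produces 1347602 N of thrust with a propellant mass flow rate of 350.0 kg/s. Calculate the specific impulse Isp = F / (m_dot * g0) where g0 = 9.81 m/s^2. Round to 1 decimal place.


Step 1: m_dot * g0 = 350.0 * 9.81 = 3433.5
Step 2: Isp = 1347602 / 3433.5 = 392.5 s

392.5


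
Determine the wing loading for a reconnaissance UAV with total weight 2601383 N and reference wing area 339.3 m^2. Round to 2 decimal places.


Step 1: Wing loading = W / S = 2601383 / 339.3
Step 2: Wing loading = 7666.91 N/m^2

7666.91


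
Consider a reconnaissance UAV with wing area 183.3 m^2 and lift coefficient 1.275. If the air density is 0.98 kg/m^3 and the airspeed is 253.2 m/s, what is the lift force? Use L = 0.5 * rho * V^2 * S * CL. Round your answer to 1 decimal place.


Step 1: Calculate dynamic pressure q = 0.5 * 0.98 * 253.2^2 = 0.5 * 0.98 * 64110.24 = 31414.0176 Pa
Step 2: Multiply by wing area and lift coefficient: L = 31414.0176 * 183.3 * 1.275
Step 3: L = 5758189.4261 * 1.275 = 7341691.5 N

7341691.5


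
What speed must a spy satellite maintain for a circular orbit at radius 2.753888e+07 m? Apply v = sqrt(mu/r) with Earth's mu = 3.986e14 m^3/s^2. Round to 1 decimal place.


Step 1: mu / r = 3.986e14 / 2.753888e+07 = 14474081.7346
Step 2: v = sqrt(14474081.7346) = 3804.5 m/s

3804.5


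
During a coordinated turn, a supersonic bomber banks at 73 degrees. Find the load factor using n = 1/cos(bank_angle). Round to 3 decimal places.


Step 1: Convert 73 degrees to radians = 1.27409
Step 2: cos(73 deg) = 0.292372
Step 3: n = 1 / 0.292372 = 3.420

3.420


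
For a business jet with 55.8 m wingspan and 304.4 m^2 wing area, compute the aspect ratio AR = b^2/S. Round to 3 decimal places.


Step 1: b^2 = 55.8^2 = 3113.64
Step 2: AR = 3113.64 / 304.4 = 10.229

10.229


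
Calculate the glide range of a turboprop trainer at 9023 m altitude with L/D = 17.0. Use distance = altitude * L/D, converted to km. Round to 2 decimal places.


Step 1: Glide distance = altitude * L/D = 9023 * 17.0 = 153391.0 m
Step 2: Convert to km: 153391.0 / 1000 = 153.39 km

153.39


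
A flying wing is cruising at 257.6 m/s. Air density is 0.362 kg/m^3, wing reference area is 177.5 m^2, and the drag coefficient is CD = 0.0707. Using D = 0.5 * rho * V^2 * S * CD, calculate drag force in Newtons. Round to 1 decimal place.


Step 1: Dynamic pressure q = 0.5 * 0.362 * 257.6^2 = 12010.7546 Pa
Step 2: Drag D = q * S * CD = 12010.7546 * 177.5 * 0.0707
Step 3: D = 150726.0 N

150726.0


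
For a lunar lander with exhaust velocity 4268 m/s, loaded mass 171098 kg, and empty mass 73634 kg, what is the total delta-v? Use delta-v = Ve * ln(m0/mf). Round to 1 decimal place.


Step 1: Mass ratio m0/mf = 171098 / 73634 = 2.323628
Step 2: ln(2.323628) = 0.84313
Step 3: delta-v = 4268 * 0.84313 = 3598.5 m/s

3598.5


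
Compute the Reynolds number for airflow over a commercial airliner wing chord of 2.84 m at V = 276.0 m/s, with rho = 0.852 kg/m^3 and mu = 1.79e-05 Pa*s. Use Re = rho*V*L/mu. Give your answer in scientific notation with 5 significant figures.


Step 1: Numerator = rho * V * L = 0.852 * 276.0 * 2.84 = 667.83168
Step 2: Re = 667.83168 / 1.79e-05
Step 3: Re = 3.7309e+07

3.7309e+07


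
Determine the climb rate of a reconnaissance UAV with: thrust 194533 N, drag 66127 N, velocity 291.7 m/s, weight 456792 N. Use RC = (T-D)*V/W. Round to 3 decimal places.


Step 1: Excess thrust = T - D = 194533 - 66127 = 128406 N
Step 2: Excess power = 128406 * 291.7 = 37456030.2 W
Step 3: RC = 37456030.2 / 456792 = 81.998 m/s

81.998


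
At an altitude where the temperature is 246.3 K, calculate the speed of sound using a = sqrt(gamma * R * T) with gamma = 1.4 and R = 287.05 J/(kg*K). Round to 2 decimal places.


Step 1: gamma * R * T = 1.4 * 287.05 * 246.3 = 98980.581
Step 2: a = sqrt(98980.581) = 314.61 m/s

314.61


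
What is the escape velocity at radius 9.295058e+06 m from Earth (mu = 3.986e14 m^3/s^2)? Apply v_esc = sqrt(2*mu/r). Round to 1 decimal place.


Step 1: 2*mu/r = 2 * 3.986e14 / 9.295058e+06 = 85766005.9787
Step 2: v_esc = sqrt(85766005.9787) = 9261.0 m/s

9261.0


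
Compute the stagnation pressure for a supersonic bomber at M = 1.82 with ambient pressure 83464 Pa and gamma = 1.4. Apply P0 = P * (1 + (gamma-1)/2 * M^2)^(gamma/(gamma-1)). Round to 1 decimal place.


Step 1: (gamma-1)/2 * M^2 = 0.2 * 3.3124 = 0.66248
Step 2: 1 + 0.66248 = 1.66248
Step 3: Exponent gamma/(gamma-1) = 3.5
Step 4: P0 = 83464 * 1.66248^3.5 = 494477.7 Pa

494477.7


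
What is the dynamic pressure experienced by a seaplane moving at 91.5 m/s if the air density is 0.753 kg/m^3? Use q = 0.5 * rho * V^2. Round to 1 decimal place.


Step 1: V^2 = 91.5^2 = 8372.25
Step 2: q = 0.5 * 0.753 * 8372.25
Step 3: q = 3152.2 Pa

3152.2


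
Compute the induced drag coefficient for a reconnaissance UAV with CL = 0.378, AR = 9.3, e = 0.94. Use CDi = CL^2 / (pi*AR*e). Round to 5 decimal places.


Step 1: CL^2 = 0.378^2 = 0.142884
Step 2: pi * AR * e = 3.14159 * 9.3 * 0.94 = 27.463803
Step 3: CDi = 0.142884 / 27.463803 = 0.00520

0.00520


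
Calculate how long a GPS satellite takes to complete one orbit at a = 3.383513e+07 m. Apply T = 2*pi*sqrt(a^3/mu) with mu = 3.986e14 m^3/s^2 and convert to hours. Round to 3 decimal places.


Step 1: a^3 / mu = 3.873500e+22 / 3.986e14 = 9.717762e+07
Step 2: sqrt(9.717762e+07) = 9857.8709 s
Step 3: T = 2*pi * 9857.8709 = 61938.83 s
Step 4: T in hours = 61938.83 / 3600 = 17.205 hours

17.205


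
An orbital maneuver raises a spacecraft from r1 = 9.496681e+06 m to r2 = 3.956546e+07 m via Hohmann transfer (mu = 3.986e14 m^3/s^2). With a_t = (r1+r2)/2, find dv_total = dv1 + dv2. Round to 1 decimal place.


Step 1: Transfer semi-major axis a_t = (9.496681e+06 + 3.956546e+07) / 2 = 2.453107e+07 m
Step 2: v1 (circular at r1) = sqrt(mu/r1) = 6478.62 m/s
Step 3: v_t1 = sqrt(mu*(2/r1 - 1/a_t)) = 8227.78 m/s
Step 4: dv1 = |8227.78 - 6478.62| = 1749.16 m/s
Step 5: v2 (circular at r2) = 3174.03 m/s, v_t2 = 1974.87 m/s
Step 6: dv2 = |3174.03 - 1974.87| = 1199.16 m/s
Step 7: Total delta-v = 1749.16 + 1199.16 = 2948.3 m/s

2948.3


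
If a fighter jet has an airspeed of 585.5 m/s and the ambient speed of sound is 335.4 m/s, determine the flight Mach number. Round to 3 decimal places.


Step 1: M = V / a = 585.5 / 335.4
Step 2: M = 1.746

1.746


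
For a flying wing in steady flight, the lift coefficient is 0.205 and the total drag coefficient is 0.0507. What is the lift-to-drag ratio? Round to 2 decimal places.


Step 1: L/D = CL / CD = 0.205 / 0.0507
Step 2: L/D = 4.04

4.04


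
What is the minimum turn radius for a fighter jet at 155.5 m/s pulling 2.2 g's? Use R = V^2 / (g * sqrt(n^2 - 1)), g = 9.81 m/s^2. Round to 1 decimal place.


Step 1: V^2 = 155.5^2 = 24180.25
Step 2: n^2 - 1 = 2.2^2 - 1 = 3.84
Step 3: sqrt(3.84) = 1.959592
Step 4: R = 24180.25 / (9.81 * 1.959592) = 1257.8 m

1257.8


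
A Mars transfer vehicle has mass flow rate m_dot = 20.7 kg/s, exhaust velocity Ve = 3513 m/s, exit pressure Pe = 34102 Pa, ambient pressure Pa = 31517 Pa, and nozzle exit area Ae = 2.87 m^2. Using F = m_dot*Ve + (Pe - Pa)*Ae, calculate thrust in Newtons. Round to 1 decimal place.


Step 1: Momentum thrust = m_dot * Ve = 20.7 * 3513 = 72719.1 N
Step 2: Pressure thrust = (Pe - Pa) * Ae = (34102 - 31517) * 2.87 = 7418.95 N
Step 3: Total thrust F = 72719.1 + 7418.95 = 80138.1 N

80138.1


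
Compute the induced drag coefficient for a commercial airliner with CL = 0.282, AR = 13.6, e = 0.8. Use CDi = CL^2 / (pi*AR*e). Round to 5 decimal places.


Step 1: CL^2 = 0.282^2 = 0.079524
Step 2: pi * AR * e = 3.14159 * 13.6 * 0.8 = 34.180528
Step 3: CDi = 0.079524 / 34.180528 = 0.00233

0.00233


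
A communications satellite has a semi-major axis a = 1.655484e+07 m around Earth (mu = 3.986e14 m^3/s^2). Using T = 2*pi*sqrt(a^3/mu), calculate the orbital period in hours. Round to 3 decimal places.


Step 1: a^3 / mu = 4.537065e+21 / 3.986e14 = 1.138250e+07
Step 2: sqrt(1.138250e+07) = 3373.7961 s
Step 3: T = 2*pi * 3373.7961 = 21198.19 s
Step 4: T in hours = 21198.19 / 3600 = 5.888 hours

5.888


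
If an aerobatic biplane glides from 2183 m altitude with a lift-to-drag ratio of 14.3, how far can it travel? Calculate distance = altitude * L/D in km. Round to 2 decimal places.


Step 1: Glide distance = altitude * L/D = 2183 * 14.3 = 31216.9 m
Step 2: Convert to km: 31216.9 / 1000 = 31.22 km

31.22


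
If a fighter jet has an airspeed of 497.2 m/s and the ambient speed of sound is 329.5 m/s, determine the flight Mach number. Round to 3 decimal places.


Step 1: M = V / a = 497.2 / 329.5
Step 2: M = 1.509

1.509


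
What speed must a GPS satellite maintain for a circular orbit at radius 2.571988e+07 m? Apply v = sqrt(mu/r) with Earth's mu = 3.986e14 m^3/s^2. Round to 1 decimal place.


Step 1: mu / r = 3.986e14 / 2.571988e+07 = 15497739.4918
Step 2: v = sqrt(15497739.4918) = 3936.7 m/s

3936.7


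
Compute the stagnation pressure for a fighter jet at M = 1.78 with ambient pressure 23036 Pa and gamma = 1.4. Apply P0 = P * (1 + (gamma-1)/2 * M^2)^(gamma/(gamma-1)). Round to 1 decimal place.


Step 1: (gamma-1)/2 * M^2 = 0.2 * 3.1684 = 0.63368
Step 2: 1 + 0.63368 = 1.63368
Step 3: Exponent gamma/(gamma-1) = 3.5
Step 4: P0 = 23036 * 1.63368^3.5 = 128378.3 Pa

128378.3


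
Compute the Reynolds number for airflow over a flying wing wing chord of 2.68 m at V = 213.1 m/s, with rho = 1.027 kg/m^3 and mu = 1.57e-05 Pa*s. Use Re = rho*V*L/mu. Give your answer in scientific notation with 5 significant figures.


Step 1: Numerator = rho * V * L = 1.027 * 213.1 * 2.68 = 586.527916
Step 2: Re = 586.527916 / 1.57e-05
Step 3: Re = 3.7358e+07

3.7358e+07


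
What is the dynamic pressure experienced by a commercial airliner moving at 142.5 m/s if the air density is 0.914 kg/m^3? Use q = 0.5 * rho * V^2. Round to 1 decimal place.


Step 1: V^2 = 142.5^2 = 20306.25
Step 2: q = 0.5 * 0.914 * 20306.25
Step 3: q = 9280.0 Pa

9280.0


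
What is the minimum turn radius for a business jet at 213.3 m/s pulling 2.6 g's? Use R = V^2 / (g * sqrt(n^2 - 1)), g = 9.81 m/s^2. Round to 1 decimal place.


Step 1: V^2 = 213.3^2 = 45496.89
Step 2: n^2 - 1 = 2.6^2 - 1 = 5.76
Step 3: sqrt(5.76) = 2.4
Step 4: R = 45496.89 / (9.81 * 2.4) = 1932.4 m

1932.4


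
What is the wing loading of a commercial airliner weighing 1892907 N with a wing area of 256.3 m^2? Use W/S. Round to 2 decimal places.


Step 1: Wing loading = W / S = 1892907 / 256.3
Step 2: Wing loading = 7385.51 N/m^2

7385.51


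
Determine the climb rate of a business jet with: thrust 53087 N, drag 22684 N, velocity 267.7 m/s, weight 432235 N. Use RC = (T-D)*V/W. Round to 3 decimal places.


Step 1: Excess thrust = T - D = 53087 - 22684 = 30403 N
Step 2: Excess power = 30403 * 267.7 = 8138883.1 W
Step 3: RC = 8138883.1 / 432235 = 18.830 m/s

18.830


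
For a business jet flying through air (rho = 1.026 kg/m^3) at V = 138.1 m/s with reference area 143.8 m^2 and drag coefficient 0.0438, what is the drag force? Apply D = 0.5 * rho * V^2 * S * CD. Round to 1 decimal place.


Step 1: Dynamic pressure q = 0.5 * 1.026 * 138.1^2 = 9783.7359 Pa
Step 2: Drag D = q * S * CD = 9783.7359 * 143.8 * 0.0438
Step 3: D = 61622.3 N

61622.3


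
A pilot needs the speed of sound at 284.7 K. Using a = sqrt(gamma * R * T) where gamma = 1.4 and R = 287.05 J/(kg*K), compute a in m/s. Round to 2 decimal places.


Step 1: gamma * R * T = 1.4 * 287.05 * 284.7 = 114412.389
Step 2: a = sqrt(114412.389) = 338.25 m/s

338.25


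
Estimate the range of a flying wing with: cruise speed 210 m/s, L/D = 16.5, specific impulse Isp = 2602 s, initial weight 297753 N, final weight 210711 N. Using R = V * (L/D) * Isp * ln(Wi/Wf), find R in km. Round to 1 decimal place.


Step 1: Coefficient = V * (L/D) * Isp = 210 * 16.5 * 2602 = 9015930.0 m
Step 2: Wi/Wf = 297753 / 210711 = 1.413087
Step 3: ln(1.413087) = 0.345777
Step 4: R = 9015930.0 * 0.345777 = 3117499.0 m = 3117.5 km

3117.5


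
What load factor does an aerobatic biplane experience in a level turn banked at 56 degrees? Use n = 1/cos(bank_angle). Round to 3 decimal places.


Step 1: Convert 56 degrees to radians = 0.977384
Step 2: cos(56 deg) = 0.559193
Step 3: n = 1 / 0.559193 = 1.788

1.788


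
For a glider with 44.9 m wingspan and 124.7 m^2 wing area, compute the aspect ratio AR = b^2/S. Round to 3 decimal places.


Step 1: b^2 = 44.9^2 = 2016.01
Step 2: AR = 2016.01 / 124.7 = 16.167

16.167


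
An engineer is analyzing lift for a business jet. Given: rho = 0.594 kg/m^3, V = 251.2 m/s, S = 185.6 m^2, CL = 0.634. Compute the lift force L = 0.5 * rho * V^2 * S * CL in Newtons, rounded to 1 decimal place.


Step 1: Calculate dynamic pressure q = 0.5 * 0.594 * 251.2^2 = 0.5 * 0.594 * 63101.44 = 18741.1277 Pa
Step 2: Multiply by wing area and lift coefficient: L = 18741.1277 * 185.6 * 0.634
Step 3: L = 3478353.2974 * 0.634 = 2205276.0 N

2205276.0


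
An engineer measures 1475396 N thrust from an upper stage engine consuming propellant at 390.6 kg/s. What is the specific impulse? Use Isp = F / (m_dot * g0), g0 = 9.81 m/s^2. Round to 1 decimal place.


Step 1: m_dot * g0 = 390.6 * 9.81 = 3831.79
Step 2: Isp = 1475396 / 3831.79 = 385.0 s

385.0


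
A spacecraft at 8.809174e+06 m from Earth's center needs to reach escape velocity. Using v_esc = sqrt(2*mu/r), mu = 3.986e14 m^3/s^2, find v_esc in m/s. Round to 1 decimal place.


Step 1: 2*mu/r = 2 * 3.986e14 / 8.809174e+06 = 90496566.4204
Step 2: v_esc = sqrt(90496566.4204) = 9513.0 m/s

9513.0


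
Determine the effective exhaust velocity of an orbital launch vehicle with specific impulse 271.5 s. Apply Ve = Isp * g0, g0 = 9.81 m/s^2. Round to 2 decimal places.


Step 1: Ve = Isp * g0 = 271.5 * 9.81
Step 2: Ve = 2663.42 m/s

2663.42


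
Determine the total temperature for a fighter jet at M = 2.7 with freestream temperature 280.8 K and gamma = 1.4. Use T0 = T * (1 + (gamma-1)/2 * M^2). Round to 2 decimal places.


Step 1: (gamma-1)/2 = 0.2
Step 2: M^2 = 7.29
Step 3: 1 + 0.2 * 7.29 = 2.458
Step 4: T0 = 280.8 * 2.458 = 690.21 K

690.21


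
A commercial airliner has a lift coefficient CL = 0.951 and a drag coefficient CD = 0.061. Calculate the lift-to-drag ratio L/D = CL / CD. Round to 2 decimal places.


Step 1: L/D = CL / CD = 0.951 / 0.061
Step 2: L/D = 15.59

15.59


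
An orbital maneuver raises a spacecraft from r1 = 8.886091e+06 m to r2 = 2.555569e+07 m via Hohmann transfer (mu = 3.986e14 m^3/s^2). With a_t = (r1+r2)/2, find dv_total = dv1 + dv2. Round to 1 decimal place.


Step 1: Transfer semi-major axis a_t = (8.886091e+06 + 2.555569e+07) / 2 = 1.722089e+07 m
Step 2: v1 (circular at r1) = sqrt(mu/r1) = 6697.51 m/s
Step 3: v_t1 = sqrt(mu*(2/r1 - 1/a_t)) = 8158.86 m/s
Step 4: dv1 = |8158.86 - 6697.51| = 1461.35 m/s
Step 5: v2 (circular at r2) = 3949.34 m/s, v_t2 = 2836.95 m/s
Step 6: dv2 = |3949.34 - 2836.95| = 1112.39 m/s
Step 7: Total delta-v = 1461.35 + 1112.39 = 2573.7 m/s

2573.7


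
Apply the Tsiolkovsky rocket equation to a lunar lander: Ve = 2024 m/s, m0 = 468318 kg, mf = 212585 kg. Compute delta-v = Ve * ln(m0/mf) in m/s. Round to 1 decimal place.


Step 1: Mass ratio m0/mf = 468318 / 212585 = 2.202968
Step 2: ln(2.202968) = 0.789806
Step 3: delta-v = 2024 * 0.789806 = 1598.6 m/s

1598.6


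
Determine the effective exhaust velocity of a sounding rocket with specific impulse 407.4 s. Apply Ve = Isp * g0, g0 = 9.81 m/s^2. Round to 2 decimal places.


Step 1: Ve = Isp * g0 = 407.4 * 9.81
Step 2: Ve = 3996.59 m/s

3996.59


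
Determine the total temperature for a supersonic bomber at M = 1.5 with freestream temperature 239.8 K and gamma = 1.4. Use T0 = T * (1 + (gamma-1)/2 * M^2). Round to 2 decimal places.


Step 1: (gamma-1)/2 = 0.2
Step 2: M^2 = 2.25
Step 3: 1 + 0.2 * 2.25 = 1.45
Step 4: T0 = 239.8 * 1.45 = 347.71 K

347.71


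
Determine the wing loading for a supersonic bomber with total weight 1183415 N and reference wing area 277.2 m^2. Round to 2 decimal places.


Step 1: Wing loading = W / S = 1183415 / 277.2
Step 2: Wing loading = 4269.17 N/m^2

4269.17


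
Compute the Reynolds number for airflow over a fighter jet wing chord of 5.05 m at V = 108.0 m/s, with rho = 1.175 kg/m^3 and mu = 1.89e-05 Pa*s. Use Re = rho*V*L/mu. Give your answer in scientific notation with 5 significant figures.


Step 1: Numerator = rho * V * L = 1.175 * 108.0 * 5.05 = 640.845
Step 2: Re = 640.845 / 1.89e-05
Step 3: Re = 3.3907e+07

3.3907e+07


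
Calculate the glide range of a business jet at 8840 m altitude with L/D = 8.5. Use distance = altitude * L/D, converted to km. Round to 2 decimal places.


Step 1: Glide distance = altitude * L/D = 8840 * 8.5 = 75140.0 m
Step 2: Convert to km: 75140.0 / 1000 = 75.14 km

75.14


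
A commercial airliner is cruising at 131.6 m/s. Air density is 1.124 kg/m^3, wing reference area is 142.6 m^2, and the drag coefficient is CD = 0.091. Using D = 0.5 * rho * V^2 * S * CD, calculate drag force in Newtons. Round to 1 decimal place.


Step 1: Dynamic pressure q = 0.5 * 1.124 * 131.6^2 = 9733.0307 Pa
Step 2: Drag D = q * S * CD = 9733.0307 * 142.6 * 0.091
Step 3: D = 126301.6 N

126301.6


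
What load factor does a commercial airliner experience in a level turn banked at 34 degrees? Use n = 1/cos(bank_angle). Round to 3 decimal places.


Step 1: Convert 34 degrees to radians = 0.593412
Step 2: cos(34 deg) = 0.829038
Step 3: n = 1 / 0.829038 = 1.206

1.206


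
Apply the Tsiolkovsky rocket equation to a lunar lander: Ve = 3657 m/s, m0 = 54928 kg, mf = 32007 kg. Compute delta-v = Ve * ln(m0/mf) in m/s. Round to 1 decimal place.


Step 1: Mass ratio m0/mf = 54928 / 32007 = 1.716125
Step 2: ln(1.716125) = 0.540069
Step 3: delta-v = 3657 * 0.540069 = 1975.0 m/s

1975.0


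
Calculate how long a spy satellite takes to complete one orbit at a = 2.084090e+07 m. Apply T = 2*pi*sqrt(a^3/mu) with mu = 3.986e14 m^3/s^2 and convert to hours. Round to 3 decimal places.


Step 1: a^3 / mu = 9.052101e+21 / 3.986e14 = 2.270974e+07
Step 2: sqrt(2.270974e+07) = 4765.4735 s
Step 3: T = 2*pi * 4765.4735 = 29942.35 s
Step 4: T in hours = 29942.35 / 3600 = 8.317 hours

8.317


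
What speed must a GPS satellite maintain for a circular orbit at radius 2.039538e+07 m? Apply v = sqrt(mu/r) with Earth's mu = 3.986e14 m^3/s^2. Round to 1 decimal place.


Step 1: mu / r = 3.986e14 / 2.039538e+07 = 19543641.7463
Step 2: v = sqrt(19543641.7463) = 4420.8 m/s

4420.8


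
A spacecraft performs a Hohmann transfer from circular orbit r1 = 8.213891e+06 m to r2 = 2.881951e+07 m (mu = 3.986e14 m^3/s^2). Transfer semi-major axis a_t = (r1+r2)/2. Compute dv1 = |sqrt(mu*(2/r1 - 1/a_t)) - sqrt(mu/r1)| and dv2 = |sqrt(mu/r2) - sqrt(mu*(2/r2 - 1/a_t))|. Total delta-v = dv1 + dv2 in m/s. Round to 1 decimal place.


Step 1: Transfer semi-major axis a_t = (8.213891e+06 + 2.881951e+07) / 2 = 1.851670e+07 m
Step 2: v1 (circular at r1) = sqrt(mu/r1) = 6966.17 m/s
Step 3: v_t1 = sqrt(mu*(2/r1 - 1/a_t)) = 8690.72 m/s
Step 4: dv1 = |8690.72 - 6966.17| = 1724.55 m/s
Step 5: v2 (circular at r2) = 3718.99 m/s, v_t2 = 2476.95 m/s
Step 6: dv2 = |3718.99 - 2476.95| = 1242.04 m/s
Step 7: Total delta-v = 1724.55 + 1242.04 = 2966.6 m/s

2966.6


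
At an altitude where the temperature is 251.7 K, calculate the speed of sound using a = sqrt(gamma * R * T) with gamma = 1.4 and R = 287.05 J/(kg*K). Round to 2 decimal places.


Step 1: gamma * R * T = 1.4 * 287.05 * 251.7 = 101150.679
Step 2: a = sqrt(101150.679) = 318.04 m/s

318.04


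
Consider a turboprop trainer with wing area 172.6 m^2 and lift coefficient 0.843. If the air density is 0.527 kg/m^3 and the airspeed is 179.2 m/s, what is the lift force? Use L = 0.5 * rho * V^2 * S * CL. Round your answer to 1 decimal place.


Step 1: Calculate dynamic pressure q = 0.5 * 0.527 * 179.2^2 = 0.5 * 0.527 * 32112.64 = 8461.6806 Pa
Step 2: Multiply by wing area and lift coefficient: L = 8461.6806 * 172.6 * 0.843
Step 3: L = 1460486.0785 * 0.843 = 1231189.8 N

1231189.8


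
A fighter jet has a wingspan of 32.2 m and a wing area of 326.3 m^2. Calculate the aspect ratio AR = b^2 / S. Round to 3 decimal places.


Step 1: b^2 = 32.2^2 = 1036.84
Step 2: AR = 1036.84 / 326.3 = 3.178

3.178


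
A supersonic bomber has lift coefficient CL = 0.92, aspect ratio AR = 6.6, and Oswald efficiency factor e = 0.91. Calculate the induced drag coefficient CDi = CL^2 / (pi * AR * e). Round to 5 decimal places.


Step 1: CL^2 = 0.92^2 = 0.8464
Step 2: pi * AR * e = 3.14159 * 6.6 * 0.91 = 18.868405
Step 3: CDi = 0.8464 / 18.868405 = 0.04486

0.04486


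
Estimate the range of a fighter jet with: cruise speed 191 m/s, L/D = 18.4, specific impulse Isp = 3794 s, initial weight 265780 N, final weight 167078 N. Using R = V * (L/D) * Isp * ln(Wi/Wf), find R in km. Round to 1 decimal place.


Step 1: Coefficient = V * (L/D) * Isp = 191 * 18.4 * 3794 = 13333633.6 m
Step 2: Wi/Wf = 265780 / 167078 = 1.590754
Step 3: ln(1.590754) = 0.464208
Step 4: R = 13333633.6 * 0.464208 = 6189581.1 m = 6189.6 km

6189.6


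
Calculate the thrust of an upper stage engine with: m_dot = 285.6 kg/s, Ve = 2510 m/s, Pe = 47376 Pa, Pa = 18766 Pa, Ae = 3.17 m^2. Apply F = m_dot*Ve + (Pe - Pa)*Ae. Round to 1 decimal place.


Step 1: Momentum thrust = m_dot * Ve = 285.6 * 2510 = 716856.0 N
Step 2: Pressure thrust = (Pe - Pa) * Ae = (47376 - 18766) * 3.17 = 90693.70 N
Step 3: Total thrust F = 716856.0 + 90693.70 = 807549.7 N

807549.7


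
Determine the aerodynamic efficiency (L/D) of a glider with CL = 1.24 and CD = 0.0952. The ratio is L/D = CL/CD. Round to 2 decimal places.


Step 1: L/D = CL / CD = 1.24 / 0.0952
Step 2: L/D = 13.03

13.03


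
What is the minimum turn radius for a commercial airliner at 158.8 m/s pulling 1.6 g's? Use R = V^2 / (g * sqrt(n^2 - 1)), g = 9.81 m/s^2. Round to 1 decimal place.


Step 1: V^2 = 158.8^2 = 25217.44
Step 2: n^2 - 1 = 1.6^2 - 1 = 1.56
Step 3: sqrt(1.56) = 1.249
Step 4: R = 25217.44 / (9.81 * 1.249) = 2058.1 m

2058.1


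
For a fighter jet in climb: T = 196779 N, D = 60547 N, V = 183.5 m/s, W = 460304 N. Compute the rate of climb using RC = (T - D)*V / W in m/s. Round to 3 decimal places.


Step 1: Excess thrust = T - D = 196779 - 60547 = 136232 N
Step 2: Excess power = 136232 * 183.5 = 24998572.0 W
Step 3: RC = 24998572.0 / 460304 = 54.309 m/s

54.309


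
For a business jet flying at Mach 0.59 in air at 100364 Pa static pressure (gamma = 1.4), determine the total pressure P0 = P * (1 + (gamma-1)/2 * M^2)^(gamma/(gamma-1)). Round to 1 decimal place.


Step 1: (gamma-1)/2 * M^2 = 0.2 * 0.3481 = 0.06962
Step 2: 1 + 0.06962 = 1.06962
Step 3: Exponent gamma/(gamma-1) = 3.5
Step 4: P0 = 100364 * 1.06962^3.5 = 127022.7 Pa

127022.7


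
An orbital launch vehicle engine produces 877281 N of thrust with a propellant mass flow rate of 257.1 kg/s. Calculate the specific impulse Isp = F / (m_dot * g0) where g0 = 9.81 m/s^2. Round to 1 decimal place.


Step 1: m_dot * g0 = 257.1 * 9.81 = 2522.15
Step 2: Isp = 877281 / 2522.15 = 347.8 s

347.8


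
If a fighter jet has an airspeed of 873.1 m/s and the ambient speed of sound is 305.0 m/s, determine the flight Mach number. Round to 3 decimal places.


Step 1: M = V / a = 873.1 / 305.0
Step 2: M = 2.863

2.863


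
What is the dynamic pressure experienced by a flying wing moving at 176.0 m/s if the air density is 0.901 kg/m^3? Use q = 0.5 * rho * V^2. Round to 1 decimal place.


Step 1: V^2 = 176.0^2 = 30976.0
Step 2: q = 0.5 * 0.901 * 30976.0
Step 3: q = 13954.7 Pa

13954.7


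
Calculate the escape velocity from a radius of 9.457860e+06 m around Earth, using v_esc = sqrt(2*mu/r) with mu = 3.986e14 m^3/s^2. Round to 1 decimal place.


Step 1: 2*mu/r = 2 * 3.986e14 / 9.457860e+06 = 84289680.7523
Step 2: v_esc = sqrt(84289680.7523) = 9180.9 m/s

9180.9


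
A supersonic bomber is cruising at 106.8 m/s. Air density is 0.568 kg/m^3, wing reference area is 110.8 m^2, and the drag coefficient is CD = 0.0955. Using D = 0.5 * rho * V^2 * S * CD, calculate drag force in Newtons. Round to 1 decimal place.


Step 1: Dynamic pressure q = 0.5 * 0.568 * 106.8^2 = 3239.3722 Pa
Step 2: Drag D = q * S * CD = 3239.3722 * 110.8 * 0.0955
Step 3: D = 34277.1 N

34277.1


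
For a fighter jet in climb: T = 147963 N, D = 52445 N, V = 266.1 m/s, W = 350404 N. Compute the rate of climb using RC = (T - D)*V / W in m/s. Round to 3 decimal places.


Step 1: Excess thrust = T - D = 147963 - 52445 = 95518 N
Step 2: Excess power = 95518 * 266.1 = 25417339.8 W
Step 3: RC = 25417339.8 / 350404 = 72.537 m/s

72.537


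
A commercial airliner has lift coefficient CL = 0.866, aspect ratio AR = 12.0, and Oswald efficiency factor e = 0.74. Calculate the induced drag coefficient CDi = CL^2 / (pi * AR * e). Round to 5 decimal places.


Step 1: CL^2 = 0.866^2 = 0.749956
Step 2: pi * AR * e = 3.14159 * 12.0 * 0.74 = 27.897343
Step 3: CDi = 0.749956 / 27.897343 = 0.02688

0.02688


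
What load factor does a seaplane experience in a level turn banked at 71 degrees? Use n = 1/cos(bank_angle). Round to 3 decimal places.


Step 1: Convert 71 degrees to radians = 1.239184
Step 2: cos(71 deg) = 0.325568
Step 3: n = 1 / 0.325568 = 3.072

3.072


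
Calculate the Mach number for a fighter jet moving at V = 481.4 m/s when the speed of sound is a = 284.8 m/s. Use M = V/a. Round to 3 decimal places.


Step 1: M = V / a = 481.4 / 284.8
Step 2: M = 1.690

1.690


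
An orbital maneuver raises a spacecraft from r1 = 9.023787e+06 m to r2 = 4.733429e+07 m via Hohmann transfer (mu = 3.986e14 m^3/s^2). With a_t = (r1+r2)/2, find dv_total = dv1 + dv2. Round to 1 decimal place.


Step 1: Transfer semi-major axis a_t = (9.023787e+06 + 4.733429e+07) / 2 = 2.817904e+07 m
Step 2: v1 (circular at r1) = sqrt(mu/r1) = 6646.21 m/s
Step 3: v_t1 = sqrt(mu*(2/r1 - 1/a_t)) = 8613.89 m/s
Step 4: dv1 = |8613.89 - 6646.21| = 1967.67 m/s
Step 5: v2 (circular at r2) = 2901.89 m/s, v_t2 = 1642.15 m/s
Step 6: dv2 = |2901.89 - 1642.15| = 1259.74 m/s
Step 7: Total delta-v = 1967.67 + 1259.74 = 3227.4 m/s

3227.4


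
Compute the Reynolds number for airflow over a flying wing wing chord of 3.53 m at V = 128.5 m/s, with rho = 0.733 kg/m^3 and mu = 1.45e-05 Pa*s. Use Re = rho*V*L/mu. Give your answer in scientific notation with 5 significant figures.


Step 1: Numerator = rho * V * L = 0.733 * 128.5 * 3.53 = 332.492465
Step 2: Re = 332.492465 / 1.45e-05
Step 3: Re = 2.2931e+07

2.2931e+07


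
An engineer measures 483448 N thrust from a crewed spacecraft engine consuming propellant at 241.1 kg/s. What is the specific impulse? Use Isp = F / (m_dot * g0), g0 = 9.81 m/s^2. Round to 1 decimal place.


Step 1: m_dot * g0 = 241.1 * 9.81 = 2365.19
Step 2: Isp = 483448 / 2365.19 = 204.4 s

204.4


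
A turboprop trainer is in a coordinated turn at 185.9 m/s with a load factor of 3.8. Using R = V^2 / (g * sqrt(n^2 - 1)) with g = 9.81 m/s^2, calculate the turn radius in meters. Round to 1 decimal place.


Step 1: V^2 = 185.9^2 = 34558.81
Step 2: n^2 - 1 = 3.8^2 - 1 = 13.44
Step 3: sqrt(13.44) = 3.666061
Step 4: R = 34558.81 / (9.81 * 3.666061) = 960.9 m

960.9


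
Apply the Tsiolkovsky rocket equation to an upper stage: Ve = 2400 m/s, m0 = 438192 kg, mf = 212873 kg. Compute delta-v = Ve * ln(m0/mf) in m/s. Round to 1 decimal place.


Step 1: Mass ratio m0/mf = 438192 / 212873 = 2.058467
Step 2: ln(2.058467) = 0.721961
Step 3: delta-v = 2400 * 0.721961 = 1732.7 m/s

1732.7


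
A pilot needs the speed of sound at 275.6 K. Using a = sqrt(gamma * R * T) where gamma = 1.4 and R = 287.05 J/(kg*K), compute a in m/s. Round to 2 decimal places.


Step 1: gamma * R * T = 1.4 * 287.05 * 275.6 = 110755.372
Step 2: a = sqrt(110755.372) = 332.80 m/s

332.80


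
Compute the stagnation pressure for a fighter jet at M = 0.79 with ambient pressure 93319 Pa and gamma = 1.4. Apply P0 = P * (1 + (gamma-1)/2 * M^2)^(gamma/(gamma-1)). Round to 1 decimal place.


Step 1: (gamma-1)/2 * M^2 = 0.2 * 0.6241 = 0.12482
Step 2: 1 + 0.12482 = 1.12482
Step 3: Exponent gamma/(gamma-1) = 3.5
Step 4: P0 = 93319 * 1.12482^3.5 = 140851.2 Pa

140851.2


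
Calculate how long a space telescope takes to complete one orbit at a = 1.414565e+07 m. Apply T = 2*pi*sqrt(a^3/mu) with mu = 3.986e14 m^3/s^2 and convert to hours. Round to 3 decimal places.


Step 1: a^3 / mu = 2.830536e+21 / 3.986e14 = 7.101195e+06
Step 2: sqrt(7.101195e+06) = 2664.8067 s
Step 3: T = 2*pi * 2664.8067 = 16743.47 s
Step 4: T in hours = 16743.47 / 3600 = 4.651 hours

4.651


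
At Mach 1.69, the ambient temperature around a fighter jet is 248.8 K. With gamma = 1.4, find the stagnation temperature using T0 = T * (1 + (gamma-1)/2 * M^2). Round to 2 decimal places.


Step 1: (gamma-1)/2 = 0.2
Step 2: M^2 = 2.8561
Step 3: 1 + 0.2 * 2.8561 = 1.57122
Step 4: T0 = 248.8 * 1.57122 = 390.92 K

390.92


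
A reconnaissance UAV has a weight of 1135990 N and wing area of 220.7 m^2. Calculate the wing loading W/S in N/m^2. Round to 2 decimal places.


Step 1: Wing loading = W / S = 1135990 / 220.7
Step 2: Wing loading = 5147.21 N/m^2

5147.21


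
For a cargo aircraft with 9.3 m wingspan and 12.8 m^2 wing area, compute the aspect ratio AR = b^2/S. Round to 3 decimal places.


Step 1: b^2 = 9.3^2 = 86.49
Step 2: AR = 86.49 / 12.8 = 6.757

6.757


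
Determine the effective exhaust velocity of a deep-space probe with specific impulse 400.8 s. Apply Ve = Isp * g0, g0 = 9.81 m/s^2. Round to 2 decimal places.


Step 1: Ve = Isp * g0 = 400.8 * 9.81
Step 2: Ve = 3931.85 m/s

3931.85


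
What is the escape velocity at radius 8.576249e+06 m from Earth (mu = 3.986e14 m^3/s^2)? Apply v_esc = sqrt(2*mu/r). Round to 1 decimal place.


Step 1: 2*mu/r = 2 * 3.986e14 / 8.576249e+06 = 92954390.6666
Step 2: v_esc = sqrt(92954390.6666) = 9641.3 m/s

9641.3


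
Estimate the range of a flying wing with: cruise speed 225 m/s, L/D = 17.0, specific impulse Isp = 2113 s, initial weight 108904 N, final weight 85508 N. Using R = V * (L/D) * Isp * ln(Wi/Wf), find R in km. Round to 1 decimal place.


Step 1: Coefficient = V * (L/D) * Isp = 225 * 17.0 * 2113 = 8082225.0 m
Step 2: Wi/Wf = 108904 / 85508 = 1.273612
Step 3: ln(1.273612) = 0.241857
Step 4: R = 8082225.0 * 0.241857 = 1954741.2 m = 1954.7 km

1954.7


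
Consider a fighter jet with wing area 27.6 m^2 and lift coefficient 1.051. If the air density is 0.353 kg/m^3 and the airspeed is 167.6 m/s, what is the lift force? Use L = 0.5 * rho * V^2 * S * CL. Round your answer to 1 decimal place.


Step 1: Calculate dynamic pressure q = 0.5 * 0.353 * 167.6^2 = 0.5 * 0.353 * 28089.76 = 4957.8426 Pa
Step 2: Multiply by wing area and lift coefficient: L = 4957.8426 * 27.6 * 1.051
Step 3: L = 136836.4569 * 1.051 = 143815.1 N

143815.1


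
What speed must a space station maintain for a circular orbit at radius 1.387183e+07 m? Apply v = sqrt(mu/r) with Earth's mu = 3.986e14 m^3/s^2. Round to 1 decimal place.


Step 1: mu / r = 3.986e14 / 1.387183e+07 = 28734492.8535
Step 2: v = sqrt(28734492.8535) = 5360.5 m/s

5360.5


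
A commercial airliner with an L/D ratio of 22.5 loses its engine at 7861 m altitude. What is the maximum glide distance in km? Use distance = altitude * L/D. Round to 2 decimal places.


Step 1: Glide distance = altitude * L/D = 7861 * 22.5 = 176872.5 m
Step 2: Convert to km: 176872.5 / 1000 = 176.87 km

176.87


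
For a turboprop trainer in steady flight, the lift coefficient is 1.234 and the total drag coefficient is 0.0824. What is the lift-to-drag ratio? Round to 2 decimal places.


Step 1: L/D = CL / CD = 1.234 / 0.0824
Step 2: L/D = 14.98

14.98


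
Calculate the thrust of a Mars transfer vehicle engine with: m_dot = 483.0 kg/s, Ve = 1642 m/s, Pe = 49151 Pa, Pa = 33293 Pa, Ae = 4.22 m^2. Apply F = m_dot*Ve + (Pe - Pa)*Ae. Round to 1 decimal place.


Step 1: Momentum thrust = m_dot * Ve = 483.0 * 1642 = 793086.0 N
Step 2: Pressure thrust = (Pe - Pa) * Ae = (49151 - 33293) * 4.22 = 66920.76 N
Step 3: Total thrust F = 793086.0 + 66920.76 = 860006.8 N

860006.8


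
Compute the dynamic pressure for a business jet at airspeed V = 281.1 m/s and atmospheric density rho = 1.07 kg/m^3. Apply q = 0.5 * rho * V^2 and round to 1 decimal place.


Step 1: V^2 = 281.1^2 = 79017.21
Step 2: q = 0.5 * 1.07 * 79017.21
Step 3: q = 42274.2 Pa

42274.2


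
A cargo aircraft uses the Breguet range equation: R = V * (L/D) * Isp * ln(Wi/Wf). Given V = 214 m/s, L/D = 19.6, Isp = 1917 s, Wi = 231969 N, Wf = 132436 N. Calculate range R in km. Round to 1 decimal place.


Step 1: Coefficient = V * (L/D) * Isp = 214 * 19.6 * 1917 = 8040664.8 m
Step 2: Wi/Wf = 231969 / 132436 = 1.751555
Step 3: ln(1.751555) = 0.560504
Step 4: R = 8040664.8 * 0.560504 = 4506826.6 m = 4506.8 km

4506.8


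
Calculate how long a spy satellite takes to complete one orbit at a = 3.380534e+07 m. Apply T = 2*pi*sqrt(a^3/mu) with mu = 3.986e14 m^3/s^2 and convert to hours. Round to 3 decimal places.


Step 1: a^3 / mu = 3.863278e+22 / 3.986e14 = 9.692117e+07
Step 2: sqrt(9.692117e+07) = 9844.8548 s
Step 3: T = 2*pi * 9844.8548 = 61857.05 s
Step 4: T in hours = 61857.05 / 3600 = 17.183 hours

17.183


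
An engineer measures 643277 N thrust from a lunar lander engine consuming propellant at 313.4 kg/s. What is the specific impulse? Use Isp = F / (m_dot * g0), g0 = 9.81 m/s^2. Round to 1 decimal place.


Step 1: m_dot * g0 = 313.4 * 9.81 = 3074.45
Step 2: Isp = 643277 / 3074.45 = 209.2 s

209.2


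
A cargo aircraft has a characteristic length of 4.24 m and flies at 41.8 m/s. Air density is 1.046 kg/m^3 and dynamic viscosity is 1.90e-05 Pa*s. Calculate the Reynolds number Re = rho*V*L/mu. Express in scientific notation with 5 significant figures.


Step 1: Numerator = rho * V * L = 1.046 * 41.8 * 4.24 = 185.384672
Step 2: Re = 185.384672 / 1.90e-05
Step 3: Re = 9.7571e+06

9.7571e+06


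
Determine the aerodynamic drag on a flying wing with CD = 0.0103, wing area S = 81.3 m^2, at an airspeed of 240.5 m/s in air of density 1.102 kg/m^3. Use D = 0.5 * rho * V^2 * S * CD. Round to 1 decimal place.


Step 1: Dynamic pressure q = 0.5 * 1.102 * 240.5^2 = 31869.9778 Pa
Step 2: Drag D = q * S * CD = 31869.9778 * 81.3 * 0.0103
Step 3: D = 26687.6 N

26687.6


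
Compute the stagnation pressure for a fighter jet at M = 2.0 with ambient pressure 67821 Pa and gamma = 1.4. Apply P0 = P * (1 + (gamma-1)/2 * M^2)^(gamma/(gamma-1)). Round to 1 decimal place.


Step 1: (gamma-1)/2 * M^2 = 0.2 * 4.0 = 0.8
Step 2: 1 + 0.8 = 1.8
Step 3: Exponent gamma/(gamma-1) = 3.5
Step 4: P0 = 67821 * 1.8^3.5 = 530662.0 Pa

530662.0


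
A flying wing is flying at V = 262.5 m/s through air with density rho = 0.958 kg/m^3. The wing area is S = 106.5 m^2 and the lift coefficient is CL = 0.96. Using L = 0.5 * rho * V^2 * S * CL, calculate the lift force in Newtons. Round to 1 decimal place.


Step 1: Calculate dynamic pressure q = 0.5 * 0.958 * 262.5^2 = 0.5 * 0.958 * 68906.25 = 33006.0938 Pa
Step 2: Multiply by wing area and lift coefficient: L = 33006.0938 * 106.5 * 0.96
Step 3: L = 3515148.9844 * 0.96 = 3374543.0 N

3374543.0


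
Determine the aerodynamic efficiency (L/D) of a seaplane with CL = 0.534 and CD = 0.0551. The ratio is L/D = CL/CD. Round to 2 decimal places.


Step 1: L/D = CL / CD = 0.534 / 0.0551
Step 2: L/D = 9.69

9.69


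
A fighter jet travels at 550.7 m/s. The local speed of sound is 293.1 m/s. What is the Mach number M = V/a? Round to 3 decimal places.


Step 1: M = V / a = 550.7 / 293.1
Step 2: M = 1.879

1.879


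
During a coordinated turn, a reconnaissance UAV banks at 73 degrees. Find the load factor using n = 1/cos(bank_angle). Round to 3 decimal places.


Step 1: Convert 73 degrees to radians = 1.27409
Step 2: cos(73 deg) = 0.292372
Step 3: n = 1 / 0.292372 = 3.420

3.420


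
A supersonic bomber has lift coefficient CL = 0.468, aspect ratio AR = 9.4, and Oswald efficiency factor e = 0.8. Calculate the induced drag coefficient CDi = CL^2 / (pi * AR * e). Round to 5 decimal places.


Step 1: CL^2 = 0.468^2 = 0.219024
Step 2: pi * AR * e = 3.14159 * 9.4 * 0.8 = 23.624777
Step 3: CDi = 0.219024 / 23.624777 = 0.00927

0.00927


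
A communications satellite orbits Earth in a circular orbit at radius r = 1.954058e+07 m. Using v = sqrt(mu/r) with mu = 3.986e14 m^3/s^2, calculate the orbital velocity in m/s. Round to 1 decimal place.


Step 1: mu / r = 3.986e14 / 1.954058e+07 = 20398575.682
Step 2: v = sqrt(20398575.682) = 4516.5 m/s

4516.5


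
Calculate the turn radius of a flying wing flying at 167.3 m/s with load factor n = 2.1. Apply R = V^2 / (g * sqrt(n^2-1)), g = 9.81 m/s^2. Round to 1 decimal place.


Step 1: V^2 = 167.3^2 = 27989.29
Step 2: n^2 - 1 = 2.1^2 - 1 = 3.41
Step 3: sqrt(3.41) = 1.846619
Step 4: R = 27989.29 / (9.81 * 1.846619) = 1545.1 m

1545.1


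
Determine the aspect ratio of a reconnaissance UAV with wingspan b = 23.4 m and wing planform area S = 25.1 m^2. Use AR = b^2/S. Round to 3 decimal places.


Step 1: b^2 = 23.4^2 = 547.56
Step 2: AR = 547.56 / 25.1 = 21.815

21.815


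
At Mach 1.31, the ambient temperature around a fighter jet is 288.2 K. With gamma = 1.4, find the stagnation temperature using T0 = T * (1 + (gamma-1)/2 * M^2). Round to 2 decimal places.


Step 1: (gamma-1)/2 = 0.2
Step 2: M^2 = 1.7161
Step 3: 1 + 0.2 * 1.7161 = 1.34322
Step 4: T0 = 288.2 * 1.34322 = 387.12 K

387.12


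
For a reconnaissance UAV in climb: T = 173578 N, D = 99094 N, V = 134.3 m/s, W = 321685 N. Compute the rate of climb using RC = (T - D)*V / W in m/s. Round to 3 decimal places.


Step 1: Excess thrust = T - D = 173578 - 99094 = 74484 N
Step 2: Excess power = 74484 * 134.3 = 10003201.2 W
Step 3: RC = 10003201.2 / 321685 = 31.096 m/s

31.096


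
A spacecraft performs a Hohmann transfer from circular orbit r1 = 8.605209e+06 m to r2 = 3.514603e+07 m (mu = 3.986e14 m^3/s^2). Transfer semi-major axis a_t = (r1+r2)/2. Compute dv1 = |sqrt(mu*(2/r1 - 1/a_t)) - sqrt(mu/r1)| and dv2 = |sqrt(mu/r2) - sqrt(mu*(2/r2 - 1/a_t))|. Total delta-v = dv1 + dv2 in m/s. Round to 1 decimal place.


Step 1: Transfer semi-major axis a_t = (8.605209e+06 + 3.514603e+07) / 2 = 2.187562e+07 m
Step 2: v1 (circular at r1) = sqrt(mu/r1) = 6805.94 m/s
Step 3: v_t1 = sqrt(mu*(2/r1 - 1/a_t)) = 8626.72 m/s
Step 4: dv1 = |8626.72 - 6805.94| = 1820.79 m/s
Step 5: v2 (circular at r2) = 3367.68 m/s, v_t2 = 2112.18 m/s
Step 6: dv2 = |3367.68 - 2112.18| = 1255.5 m/s
Step 7: Total delta-v = 1820.79 + 1255.5 = 3076.3 m/s

3076.3


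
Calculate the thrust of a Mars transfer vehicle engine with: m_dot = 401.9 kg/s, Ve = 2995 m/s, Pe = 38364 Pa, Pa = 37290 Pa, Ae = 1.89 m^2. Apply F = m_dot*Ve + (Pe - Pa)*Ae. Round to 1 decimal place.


Step 1: Momentum thrust = m_dot * Ve = 401.9 * 2995 = 1203690.5 N
Step 2: Pressure thrust = (Pe - Pa) * Ae = (38364 - 37290) * 1.89 = 2029.86 N
Step 3: Total thrust F = 1203690.5 + 2029.86 = 1205720.4 N

1205720.4


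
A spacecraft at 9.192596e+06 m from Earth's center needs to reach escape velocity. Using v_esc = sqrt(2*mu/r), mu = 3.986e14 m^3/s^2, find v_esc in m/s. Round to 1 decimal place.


Step 1: 2*mu/r = 2 * 3.986e14 / 9.192596e+06 = 86721966.2433
Step 2: v_esc = sqrt(86721966.2433) = 9312.5 m/s

9312.5
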